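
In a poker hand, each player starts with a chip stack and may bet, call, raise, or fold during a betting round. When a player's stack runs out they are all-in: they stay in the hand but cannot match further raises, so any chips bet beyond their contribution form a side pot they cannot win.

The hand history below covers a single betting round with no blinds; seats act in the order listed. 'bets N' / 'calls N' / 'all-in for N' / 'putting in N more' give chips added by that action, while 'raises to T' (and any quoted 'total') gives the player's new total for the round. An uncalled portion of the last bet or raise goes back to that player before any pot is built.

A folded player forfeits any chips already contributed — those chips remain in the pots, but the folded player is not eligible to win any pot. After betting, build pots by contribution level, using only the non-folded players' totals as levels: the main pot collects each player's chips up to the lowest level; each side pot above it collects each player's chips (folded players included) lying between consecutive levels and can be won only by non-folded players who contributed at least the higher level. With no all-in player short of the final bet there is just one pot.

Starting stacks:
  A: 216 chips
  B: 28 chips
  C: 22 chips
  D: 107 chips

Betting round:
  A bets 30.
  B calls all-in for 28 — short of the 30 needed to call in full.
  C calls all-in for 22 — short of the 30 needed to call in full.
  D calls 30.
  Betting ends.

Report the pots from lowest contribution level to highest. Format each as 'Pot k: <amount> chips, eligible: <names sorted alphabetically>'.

Pot 1: 88 chips, eligible: A, B, C, D
Pot 2: 18 chips, eligible: A, B, D
Pot 3: 4 chips, eligible: A, D

Derivation:
Contributions: A=30, B=28, C=22, D=30
Pot levels (distinct totals of non-folded players): 22, 28, 30
Layer 1-22: 22 each from A, B, C, D = 22*4 = 88 chips; eligible A, B, C, D
Layer 23-28: 6 each from A, B, D = 6*3 = 18 chips; eligible A, B, D
Layer 29-30: 2 each from A, D = 2*2 = 4 chips; eligible A, D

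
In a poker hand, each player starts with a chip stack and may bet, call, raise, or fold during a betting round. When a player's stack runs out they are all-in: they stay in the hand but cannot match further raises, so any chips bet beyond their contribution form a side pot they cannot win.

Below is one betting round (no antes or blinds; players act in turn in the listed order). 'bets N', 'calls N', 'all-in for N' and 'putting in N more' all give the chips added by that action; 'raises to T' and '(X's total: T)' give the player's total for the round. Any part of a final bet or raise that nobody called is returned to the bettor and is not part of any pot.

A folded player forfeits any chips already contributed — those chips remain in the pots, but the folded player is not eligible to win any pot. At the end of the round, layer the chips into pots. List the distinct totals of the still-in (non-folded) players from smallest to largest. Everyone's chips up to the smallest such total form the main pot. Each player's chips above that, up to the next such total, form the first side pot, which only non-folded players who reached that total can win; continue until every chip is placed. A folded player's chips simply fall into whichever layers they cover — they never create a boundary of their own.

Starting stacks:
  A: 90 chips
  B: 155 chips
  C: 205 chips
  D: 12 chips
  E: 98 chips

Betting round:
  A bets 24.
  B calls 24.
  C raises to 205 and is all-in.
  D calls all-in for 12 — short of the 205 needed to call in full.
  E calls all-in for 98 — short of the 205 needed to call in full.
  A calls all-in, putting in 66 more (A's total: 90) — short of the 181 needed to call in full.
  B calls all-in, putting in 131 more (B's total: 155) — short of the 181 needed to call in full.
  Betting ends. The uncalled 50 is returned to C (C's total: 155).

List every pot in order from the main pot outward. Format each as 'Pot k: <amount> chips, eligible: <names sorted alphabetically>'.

Pot 1: 60 chips, eligible: A, B, C, D, E
Pot 2: 312 chips, eligible: A, B, C, E
Pot 3: 24 chips, eligible: B, C, E
Pot 4: 114 chips, eligible: B, C

Derivation:
Contributions (after 50 returned to C): A=90, B=155, C=155, D=12, E=98
Pot levels (distinct totals of non-folded players): 12, 90, 98, 155
Layer 1-12: 12 each from A, B, C, D, E = 12*5 = 60 chips; eligible A, B, C, D, E
Layer 13-90: 78 each from A, B, C, E = 78*4 = 312 chips; eligible A, B, C, E
Layer 91-98: 8 each from B, C, E = 8*3 = 24 chips; eligible B, C, E
Layer 99-155: 57 each from B, C = 57*2 = 114 chips; eligible B, C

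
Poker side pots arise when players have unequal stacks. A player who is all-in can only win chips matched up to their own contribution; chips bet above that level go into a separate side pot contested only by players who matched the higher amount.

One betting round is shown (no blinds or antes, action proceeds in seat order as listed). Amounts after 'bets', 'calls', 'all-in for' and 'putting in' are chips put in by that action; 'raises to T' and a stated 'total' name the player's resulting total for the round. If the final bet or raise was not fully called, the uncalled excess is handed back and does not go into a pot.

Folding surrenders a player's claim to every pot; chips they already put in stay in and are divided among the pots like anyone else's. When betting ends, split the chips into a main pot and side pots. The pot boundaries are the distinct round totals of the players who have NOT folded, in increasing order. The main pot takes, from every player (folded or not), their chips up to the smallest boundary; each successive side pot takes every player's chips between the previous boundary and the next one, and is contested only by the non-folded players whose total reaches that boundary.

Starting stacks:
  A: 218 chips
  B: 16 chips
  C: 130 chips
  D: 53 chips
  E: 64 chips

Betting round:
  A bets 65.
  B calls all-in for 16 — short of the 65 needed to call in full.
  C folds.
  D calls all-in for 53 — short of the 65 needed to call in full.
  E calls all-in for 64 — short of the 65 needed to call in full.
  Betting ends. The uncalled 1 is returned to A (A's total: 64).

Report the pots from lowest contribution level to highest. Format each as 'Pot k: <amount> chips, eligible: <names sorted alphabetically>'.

Pot 1: 64 chips, eligible: A, B, D, E
Pot 2: 111 chips, eligible: A, D, E
Pot 3: 22 chips, eligible: A, E

Derivation:
Contributions (after 1 returned to A): A=64, B=16, D=53, E=64
Folded: C
Pot levels (distinct totals of non-folded players): 16, 53, 64
Layer 1-16: 16 each from A, B, D, E = 16*4 = 64 chips; eligible A, B, D, E
Layer 17-53: 37 each from A, D, E = 37*3 = 111 chips; eligible A, D, E
Layer 54-64: 11 each from A, E = 11*2 = 22 chips; eligible A, E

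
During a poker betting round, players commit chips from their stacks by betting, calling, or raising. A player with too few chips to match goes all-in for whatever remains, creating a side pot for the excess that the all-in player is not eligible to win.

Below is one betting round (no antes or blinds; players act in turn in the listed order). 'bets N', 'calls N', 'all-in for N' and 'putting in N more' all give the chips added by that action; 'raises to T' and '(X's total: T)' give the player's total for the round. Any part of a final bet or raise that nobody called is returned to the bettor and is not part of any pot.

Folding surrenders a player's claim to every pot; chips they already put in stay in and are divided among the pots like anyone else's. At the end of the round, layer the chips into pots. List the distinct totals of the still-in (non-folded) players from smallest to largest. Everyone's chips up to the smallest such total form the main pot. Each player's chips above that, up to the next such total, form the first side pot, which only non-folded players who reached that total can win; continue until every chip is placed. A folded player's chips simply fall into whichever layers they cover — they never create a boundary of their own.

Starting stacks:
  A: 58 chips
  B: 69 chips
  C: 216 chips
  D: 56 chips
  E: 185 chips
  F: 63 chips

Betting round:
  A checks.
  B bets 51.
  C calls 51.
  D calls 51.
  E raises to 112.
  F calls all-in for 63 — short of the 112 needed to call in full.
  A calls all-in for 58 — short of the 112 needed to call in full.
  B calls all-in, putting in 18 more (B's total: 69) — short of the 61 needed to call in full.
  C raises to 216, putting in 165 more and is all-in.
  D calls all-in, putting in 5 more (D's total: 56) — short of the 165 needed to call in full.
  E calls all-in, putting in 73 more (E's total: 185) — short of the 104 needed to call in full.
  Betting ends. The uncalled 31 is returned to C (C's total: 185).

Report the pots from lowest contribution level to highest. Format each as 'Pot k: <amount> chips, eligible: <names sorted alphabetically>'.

Pot 1: 336 chips, eligible: A, B, C, D, E, F
Pot 2: 10 chips, eligible: A, B, C, E, F
Pot 3: 20 chips, eligible: B, C, E, F
Pot 4: 18 chips, eligible: B, C, E
Pot 5: 232 chips, eligible: C, E

Derivation:
Contributions (after 31 returned to C): A=58, B=69, C=185, D=56, E=185, F=63
Pot levels (distinct totals of non-folded players): 56, 58, 63, 69, 185
Layer 1-56: 56 each from A, B, C, D, E, F = 56*6 = 336 chips; eligible A, B, C, D, E, F
Layer 57-58: 2 each from A, B, C, E, F = 2*5 = 10 chips; eligible A, B, C, E, F
Layer 59-63: 5 each from B, C, E, F = 5*4 = 20 chips; eligible B, C, E, F
Layer 64-69: 6 each from B, C, E = 6*3 = 18 chips; eligible B, C, E
Layer 70-185: 116 each from C, E = 116*2 = 232 chips; eligible C, E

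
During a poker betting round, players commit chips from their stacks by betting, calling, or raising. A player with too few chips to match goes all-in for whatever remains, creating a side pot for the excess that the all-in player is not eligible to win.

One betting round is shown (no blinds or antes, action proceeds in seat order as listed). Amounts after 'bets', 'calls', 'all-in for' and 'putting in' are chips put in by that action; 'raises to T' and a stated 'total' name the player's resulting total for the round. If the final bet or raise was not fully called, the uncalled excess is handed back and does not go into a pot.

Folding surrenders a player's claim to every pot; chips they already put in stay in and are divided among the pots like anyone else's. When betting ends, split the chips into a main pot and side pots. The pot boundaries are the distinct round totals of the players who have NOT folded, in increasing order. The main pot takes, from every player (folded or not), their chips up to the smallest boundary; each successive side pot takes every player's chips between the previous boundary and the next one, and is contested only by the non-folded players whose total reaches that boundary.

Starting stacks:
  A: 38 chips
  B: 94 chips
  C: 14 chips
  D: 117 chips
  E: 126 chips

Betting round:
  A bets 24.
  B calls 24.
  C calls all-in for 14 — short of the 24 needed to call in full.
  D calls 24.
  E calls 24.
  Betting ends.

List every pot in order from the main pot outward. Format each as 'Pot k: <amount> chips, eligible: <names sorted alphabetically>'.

Pot 1: 70 chips, eligible: A, B, C, D, E
Pot 2: 40 chips, eligible: A, B, D, E

Derivation:
Contributions: A=24, B=24, C=14, D=24, E=24
Pot levels (distinct totals of non-folded players): 14, 24
Layer 1-14: 14 each from A, B, C, D, E = 14*5 = 70 chips; eligible A, B, C, D, E
Layer 15-24: 10 each from A, B, D, E = 10*4 = 40 chips; eligible A, B, D, E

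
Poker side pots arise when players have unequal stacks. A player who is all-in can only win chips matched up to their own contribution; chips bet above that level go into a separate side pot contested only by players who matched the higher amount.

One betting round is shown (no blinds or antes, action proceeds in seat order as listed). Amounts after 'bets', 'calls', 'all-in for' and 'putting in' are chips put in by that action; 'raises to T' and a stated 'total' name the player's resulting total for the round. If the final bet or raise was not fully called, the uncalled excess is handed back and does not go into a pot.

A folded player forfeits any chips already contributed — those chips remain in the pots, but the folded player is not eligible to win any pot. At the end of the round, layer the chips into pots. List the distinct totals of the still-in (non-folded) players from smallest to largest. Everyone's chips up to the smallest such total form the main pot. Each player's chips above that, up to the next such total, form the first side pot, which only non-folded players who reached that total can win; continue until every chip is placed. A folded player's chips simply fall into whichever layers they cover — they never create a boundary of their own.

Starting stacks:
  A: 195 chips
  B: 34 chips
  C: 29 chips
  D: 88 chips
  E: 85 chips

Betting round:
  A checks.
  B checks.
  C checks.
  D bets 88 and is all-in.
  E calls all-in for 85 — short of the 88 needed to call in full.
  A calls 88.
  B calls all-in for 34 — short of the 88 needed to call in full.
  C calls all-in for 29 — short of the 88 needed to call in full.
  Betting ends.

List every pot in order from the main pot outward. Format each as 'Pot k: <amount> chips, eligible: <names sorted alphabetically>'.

Contributions: A=88, B=34, C=29, D=88, E=85
Pot levels (distinct totals of non-folded players): 29, 34, 85, 88
Layer 1-29: 29 each from A, B, C, D, E = 29*5 = 145 chips; eligible A, B, C, D, E
Layer 30-34: 5 each from A, B, D, E = 5*4 = 20 chips; eligible A, B, D, E
Layer 35-85: 51 each from A, D, E = 51*3 = 153 chips; eligible A, D, E
Layer 86-88: 3 each from A, D = 3*2 = 6 chips; eligible A, D

Pot 1: 145 chips, eligible: A, B, C, D, E
Pot 2: 20 chips, eligible: A, B, D, E
Pot 3: 153 chips, eligible: A, D, E
Pot 4: 6 chips, eligible: A, D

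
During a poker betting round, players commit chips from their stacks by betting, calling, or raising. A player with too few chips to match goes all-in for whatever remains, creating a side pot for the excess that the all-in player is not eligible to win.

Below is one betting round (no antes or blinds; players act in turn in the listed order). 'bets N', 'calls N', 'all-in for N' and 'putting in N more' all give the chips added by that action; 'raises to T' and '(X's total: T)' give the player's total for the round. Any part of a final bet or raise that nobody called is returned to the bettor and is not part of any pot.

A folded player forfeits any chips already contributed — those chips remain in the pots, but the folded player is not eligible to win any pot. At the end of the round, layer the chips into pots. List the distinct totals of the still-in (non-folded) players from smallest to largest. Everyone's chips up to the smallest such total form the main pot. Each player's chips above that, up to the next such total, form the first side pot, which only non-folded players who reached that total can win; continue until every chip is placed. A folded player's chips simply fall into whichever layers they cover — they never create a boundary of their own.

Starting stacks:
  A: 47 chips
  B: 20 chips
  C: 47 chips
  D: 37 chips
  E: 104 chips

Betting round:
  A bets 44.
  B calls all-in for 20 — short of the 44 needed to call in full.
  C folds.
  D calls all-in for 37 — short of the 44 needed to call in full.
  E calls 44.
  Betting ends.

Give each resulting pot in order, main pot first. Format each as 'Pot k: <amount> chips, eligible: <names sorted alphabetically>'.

Pot 1: 80 chips, eligible: A, B, D, E
Pot 2: 51 chips, eligible: A, D, E
Pot 3: 14 chips, eligible: A, E

Derivation:
Contributions: A=44, B=20, D=37, E=44
Folded: C
Pot levels (distinct totals of non-folded players): 20, 37, 44
Layer 1-20: 20 each from A, B, D, E = 20*4 = 80 chips; eligible A, B, D, E
Layer 21-37: 17 each from A, D, E = 17*3 = 51 chips; eligible A, D, E
Layer 38-44: 7 each from A, E = 7*2 = 14 chips; eligible A, E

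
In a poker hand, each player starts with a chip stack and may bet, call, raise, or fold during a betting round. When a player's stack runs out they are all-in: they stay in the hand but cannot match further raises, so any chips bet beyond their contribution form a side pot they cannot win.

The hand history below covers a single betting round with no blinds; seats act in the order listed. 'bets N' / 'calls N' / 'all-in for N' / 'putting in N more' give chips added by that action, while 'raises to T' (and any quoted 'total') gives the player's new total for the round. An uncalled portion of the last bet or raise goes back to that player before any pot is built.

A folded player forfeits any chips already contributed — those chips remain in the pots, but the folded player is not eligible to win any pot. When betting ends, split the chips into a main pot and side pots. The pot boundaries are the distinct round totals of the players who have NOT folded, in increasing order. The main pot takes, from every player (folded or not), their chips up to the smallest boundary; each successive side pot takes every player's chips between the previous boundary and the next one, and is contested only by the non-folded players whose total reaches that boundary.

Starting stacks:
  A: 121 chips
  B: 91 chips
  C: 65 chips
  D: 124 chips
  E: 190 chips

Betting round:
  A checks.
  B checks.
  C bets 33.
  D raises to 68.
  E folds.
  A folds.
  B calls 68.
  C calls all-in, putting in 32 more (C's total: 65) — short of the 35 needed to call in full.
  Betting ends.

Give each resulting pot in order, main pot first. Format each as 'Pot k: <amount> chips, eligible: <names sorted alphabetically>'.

Contributions: B=68, C=65, D=68
Folded: A, E
Pot levels (distinct totals of non-folded players): 65, 68
Layer 1-65: 65 each from B, C, D = 65*3 = 195 chips; eligible B, C, D
Layer 66-68: 3 each from B, D = 3*2 = 6 chips; eligible B, D

Pot 1: 195 chips, eligible: B, C, D
Pot 2: 6 chips, eligible: B, D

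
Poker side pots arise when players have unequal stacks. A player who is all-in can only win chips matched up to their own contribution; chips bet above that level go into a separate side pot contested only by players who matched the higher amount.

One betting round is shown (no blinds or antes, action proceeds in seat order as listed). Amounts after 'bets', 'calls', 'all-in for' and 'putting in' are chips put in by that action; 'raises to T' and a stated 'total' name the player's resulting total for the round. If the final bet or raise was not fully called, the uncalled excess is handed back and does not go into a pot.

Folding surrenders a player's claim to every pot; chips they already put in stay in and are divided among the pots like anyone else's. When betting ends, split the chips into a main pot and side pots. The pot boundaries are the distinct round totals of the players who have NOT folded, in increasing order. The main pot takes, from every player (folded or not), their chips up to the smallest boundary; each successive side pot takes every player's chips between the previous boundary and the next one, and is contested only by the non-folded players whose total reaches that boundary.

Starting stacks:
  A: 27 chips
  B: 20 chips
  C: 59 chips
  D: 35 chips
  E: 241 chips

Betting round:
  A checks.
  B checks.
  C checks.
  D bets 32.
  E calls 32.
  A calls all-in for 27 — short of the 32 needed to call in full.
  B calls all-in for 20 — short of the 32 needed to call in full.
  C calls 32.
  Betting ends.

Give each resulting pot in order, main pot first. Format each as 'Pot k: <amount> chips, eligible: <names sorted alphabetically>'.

Pot 1: 100 chips, eligible: A, B, C, D, E
Pot 2: 28 chips, eligible: A, C, D, E
Pot 3: 15 chips, eligible: C, D, E

Derivation:
Contributions: A=27, B=20, C=32, D=32, E=32
Pot levels (distinct totals of non-folded players): 20, 27, 32
Layer 1-20: 20 each from A, B, C, D, E = 20*5 = 100 chips; eligible A, B, C, D, E
Layer 21-27: 7 each from A, C, D, E = 7*4 = 28 chips; eligible A, C, D, E
Layer 28-32: 5 each from C, D, E = 5*3 = 15 chips; eligible C, D, E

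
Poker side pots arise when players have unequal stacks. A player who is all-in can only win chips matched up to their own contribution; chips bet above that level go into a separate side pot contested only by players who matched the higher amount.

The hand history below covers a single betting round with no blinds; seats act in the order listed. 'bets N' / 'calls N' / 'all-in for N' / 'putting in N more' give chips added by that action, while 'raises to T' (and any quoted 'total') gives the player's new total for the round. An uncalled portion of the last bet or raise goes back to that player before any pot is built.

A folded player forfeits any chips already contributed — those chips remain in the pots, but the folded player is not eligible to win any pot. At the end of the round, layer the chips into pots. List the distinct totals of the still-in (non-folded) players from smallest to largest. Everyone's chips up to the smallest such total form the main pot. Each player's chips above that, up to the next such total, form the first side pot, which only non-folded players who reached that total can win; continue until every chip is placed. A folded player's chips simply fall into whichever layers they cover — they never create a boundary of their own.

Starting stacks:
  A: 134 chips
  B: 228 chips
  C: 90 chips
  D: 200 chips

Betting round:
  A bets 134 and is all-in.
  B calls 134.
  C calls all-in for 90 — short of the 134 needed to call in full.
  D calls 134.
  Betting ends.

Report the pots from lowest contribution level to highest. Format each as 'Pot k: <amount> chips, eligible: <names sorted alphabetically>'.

Contributions: A=134, B=134, C=90, D=134
Pot levels (distinct totals of non-folded players): 90, 134
Layer 1-90: 90 each from A, B, C, D = 90*4 = 360 chips; eligible A, B, C, D
Layer 91-134: 44 each from A, B, D = 44*3 = 132 chips; eligible A, B, D

Pot 1: 360 chips, eligible: A, B, C, D
Pot 2: 132 chips, eligible: A, B, D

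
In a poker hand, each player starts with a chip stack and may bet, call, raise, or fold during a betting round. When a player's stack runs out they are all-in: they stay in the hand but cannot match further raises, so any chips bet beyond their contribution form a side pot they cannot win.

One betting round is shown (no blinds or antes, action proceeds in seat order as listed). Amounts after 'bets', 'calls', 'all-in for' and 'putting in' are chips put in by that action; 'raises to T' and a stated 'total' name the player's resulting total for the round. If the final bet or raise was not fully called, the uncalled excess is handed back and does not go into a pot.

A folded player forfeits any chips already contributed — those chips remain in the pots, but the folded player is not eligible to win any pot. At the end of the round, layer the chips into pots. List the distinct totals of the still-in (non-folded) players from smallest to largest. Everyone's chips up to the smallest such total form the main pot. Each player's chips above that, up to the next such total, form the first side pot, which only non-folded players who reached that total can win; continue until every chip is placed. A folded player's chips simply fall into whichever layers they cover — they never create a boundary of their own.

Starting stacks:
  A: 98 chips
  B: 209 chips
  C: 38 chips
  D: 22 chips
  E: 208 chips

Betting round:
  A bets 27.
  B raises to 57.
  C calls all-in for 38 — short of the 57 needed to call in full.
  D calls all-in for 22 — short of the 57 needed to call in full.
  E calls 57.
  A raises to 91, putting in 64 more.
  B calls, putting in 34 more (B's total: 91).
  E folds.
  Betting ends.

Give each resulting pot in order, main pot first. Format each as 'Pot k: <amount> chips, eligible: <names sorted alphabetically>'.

Pot 1: 110 chips, eligible: A, B, C, D
Pot 2: 64 chips, eligible: A, B, C
Pot 3: 125 chips, eligible: A, B

Derivation:
Contributions: A=91, B=91, C=38, D=22, E=57
Folded: E
Pot levels (distinct totals of non-folded players): 22, 38, 91
Layer 1-22: 22 each from A, B, C, D, E = 22*5 = 110 chips; eligible A, B, C, D
Layer 23-38: 16 each from A, B, C, E = 16*4 = 64 chips; eligible A, B, C
Layer 39-91: A 53 + B 53 + E 19 = 125 chips; eligible A, B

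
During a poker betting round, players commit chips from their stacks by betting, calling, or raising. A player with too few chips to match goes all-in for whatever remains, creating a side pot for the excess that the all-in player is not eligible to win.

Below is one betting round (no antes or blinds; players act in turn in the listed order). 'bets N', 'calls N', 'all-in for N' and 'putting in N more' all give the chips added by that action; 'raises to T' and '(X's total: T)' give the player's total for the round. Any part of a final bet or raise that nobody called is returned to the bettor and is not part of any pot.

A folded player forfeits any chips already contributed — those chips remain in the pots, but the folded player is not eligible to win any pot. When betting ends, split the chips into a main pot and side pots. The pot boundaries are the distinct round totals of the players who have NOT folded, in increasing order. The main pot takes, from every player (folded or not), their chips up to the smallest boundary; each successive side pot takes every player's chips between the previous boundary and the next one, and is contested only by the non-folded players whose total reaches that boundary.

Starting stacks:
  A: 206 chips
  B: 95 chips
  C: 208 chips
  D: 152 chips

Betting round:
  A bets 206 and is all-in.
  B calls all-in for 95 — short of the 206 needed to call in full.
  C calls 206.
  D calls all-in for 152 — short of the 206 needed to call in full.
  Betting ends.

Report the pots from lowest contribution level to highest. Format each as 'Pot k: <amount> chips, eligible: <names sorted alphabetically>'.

Contributions: A=206, B=95, C=206, D=152
Pot levels (distinct totals of non-folded players): 95, 152, 206
Layer 1-95: 95 each from A, B, C, D = 95*4 = 380 chips; eligible A, B, C, D
Layer 96-152: 57 each from A, C, D = 57*3 = 171 chips; eligible A, C, D
Layer 153-206: 54 each from A, C = 54*2 = 108 chips; eligible A, C

Pot 1: 380 chips, eligible: A, B, C, D
Pot 2: 171 chips, eligible: A, C, D
Pot 3: 108 chips, eligible: A, C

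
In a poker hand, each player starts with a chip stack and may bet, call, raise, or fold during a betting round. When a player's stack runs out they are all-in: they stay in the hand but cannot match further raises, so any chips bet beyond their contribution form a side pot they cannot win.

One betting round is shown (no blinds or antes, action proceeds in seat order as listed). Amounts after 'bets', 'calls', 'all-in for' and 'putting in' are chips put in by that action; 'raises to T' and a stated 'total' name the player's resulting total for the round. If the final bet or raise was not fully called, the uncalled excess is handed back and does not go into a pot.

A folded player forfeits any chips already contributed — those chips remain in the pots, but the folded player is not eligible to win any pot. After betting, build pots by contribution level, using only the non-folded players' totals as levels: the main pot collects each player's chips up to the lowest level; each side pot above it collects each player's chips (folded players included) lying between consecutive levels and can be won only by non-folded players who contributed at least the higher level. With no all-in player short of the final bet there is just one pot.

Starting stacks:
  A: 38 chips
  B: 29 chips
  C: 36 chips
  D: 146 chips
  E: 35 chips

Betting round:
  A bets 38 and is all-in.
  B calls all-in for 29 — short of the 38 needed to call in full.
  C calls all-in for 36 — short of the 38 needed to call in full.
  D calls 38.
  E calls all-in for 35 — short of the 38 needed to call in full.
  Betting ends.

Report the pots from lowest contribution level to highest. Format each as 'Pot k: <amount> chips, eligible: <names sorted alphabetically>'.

Pot 1: 145 chips, eligible: A, B, C, D, E
Pot 2: 24 chips, eligible: A, C, D, E
Pot 3: 3 chips, eligible: A, C, D
Pot 4: 4 chips, eligible: A, D

Derivation:
Contributions: A=38, B=29, C=36, D=38, E=35
Pot levels (distinct totals of non-folded players): 29, 35, 36, 38
Layer 1-29: 29 each from A, B, C, D, E = 29*5 = 145 chips; eligible A, B, C, D, E
Layer 30-35: 6 each from A, C, D, E = 6*4 = 24 chips; eligible A, C, D, E
Layer 36-36: 1 each from A, C, D = 1*3 = 3 chips; eligible A, C, D
Layer 37-38: 2 each from A, D = 2*2 = 4 chips; eligible A, D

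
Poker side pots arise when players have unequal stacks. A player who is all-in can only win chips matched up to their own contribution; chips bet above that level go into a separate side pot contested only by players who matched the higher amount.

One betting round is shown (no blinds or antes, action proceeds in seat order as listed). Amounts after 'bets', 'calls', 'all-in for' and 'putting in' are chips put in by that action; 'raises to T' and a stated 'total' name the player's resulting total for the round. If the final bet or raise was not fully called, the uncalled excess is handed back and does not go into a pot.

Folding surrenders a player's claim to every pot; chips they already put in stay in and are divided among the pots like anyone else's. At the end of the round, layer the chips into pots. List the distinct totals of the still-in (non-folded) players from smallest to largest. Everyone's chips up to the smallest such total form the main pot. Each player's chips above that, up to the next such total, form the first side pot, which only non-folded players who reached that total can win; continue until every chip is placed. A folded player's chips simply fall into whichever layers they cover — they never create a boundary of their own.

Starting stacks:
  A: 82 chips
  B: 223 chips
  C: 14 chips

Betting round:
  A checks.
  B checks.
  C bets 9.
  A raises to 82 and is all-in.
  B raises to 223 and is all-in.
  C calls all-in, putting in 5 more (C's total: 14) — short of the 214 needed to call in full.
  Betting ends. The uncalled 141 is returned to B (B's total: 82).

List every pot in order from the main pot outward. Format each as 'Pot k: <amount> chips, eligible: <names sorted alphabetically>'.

Contributions (after 141 returned to B): A=82, B=82, C=14
Pot levels (distinct totals of non-folded players): 14, 82
Layer 1-14: 14 each from A, B, C = 14*3 = 42 chips; eligible A, B, C
Layer 15-82: 68 each from A, B = 68*2 = 136 chips; eligible A, B

Pot 1: 42 chips, eligible: A, B, C
Pot 2: 136 chips, eligible: A, B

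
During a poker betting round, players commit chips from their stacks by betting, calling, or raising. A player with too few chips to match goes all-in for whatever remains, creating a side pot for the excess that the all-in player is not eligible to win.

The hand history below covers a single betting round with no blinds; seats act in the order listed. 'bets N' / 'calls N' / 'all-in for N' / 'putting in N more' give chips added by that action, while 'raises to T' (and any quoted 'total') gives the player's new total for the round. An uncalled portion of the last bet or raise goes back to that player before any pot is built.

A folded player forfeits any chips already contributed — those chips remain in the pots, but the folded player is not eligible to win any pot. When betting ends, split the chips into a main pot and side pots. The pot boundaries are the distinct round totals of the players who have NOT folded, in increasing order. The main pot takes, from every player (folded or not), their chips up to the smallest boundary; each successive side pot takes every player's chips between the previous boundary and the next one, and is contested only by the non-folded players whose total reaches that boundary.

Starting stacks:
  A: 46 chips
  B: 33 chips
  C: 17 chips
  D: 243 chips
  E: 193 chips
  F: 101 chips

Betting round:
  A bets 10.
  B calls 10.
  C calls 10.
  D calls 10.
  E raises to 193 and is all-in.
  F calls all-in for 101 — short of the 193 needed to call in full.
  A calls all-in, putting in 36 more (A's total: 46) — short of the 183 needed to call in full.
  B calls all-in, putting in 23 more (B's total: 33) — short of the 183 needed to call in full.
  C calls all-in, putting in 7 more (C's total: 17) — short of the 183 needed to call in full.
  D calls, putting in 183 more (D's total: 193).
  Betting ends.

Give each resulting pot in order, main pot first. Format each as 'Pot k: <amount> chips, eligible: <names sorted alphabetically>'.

Contributions: A=46, B=33, C=17, D=193, E=193, F=101
Pot levels (distinct totals of non-folded players): 17, 33, 46, 101, 193
Layer 1-17: 17 each from A, B, C, D, E, F = 17*6 = 102 chips; eligible A, B, C, D, E, F
Layer 18-33: 16 each from A, B, D, E, F = 16*5 = 80 chips; eligible A, B, D, E, F
Layer 34-46: 13 each from A, D, E, F = 13*4 = 52 chips; eligible A, D, E, F
Layer 47-101: 55 each from D, E, F = 55*3 = 165 chips; eligible D, E, F
Layer 102-193: 92 each from D, E = 92*2 = 184 chips; eligible D, E

Pot 1: 102 chips, eligible: A, B, C, D, E, F
Pot 2: 80 chips, eligible: A, B, D, E, F
Pot 3: 52 chips, eligible: A, D, E, F
Pot 4: 165 chips, eligible: D, E, F
Pot 5: 184 chips, eligible: D, E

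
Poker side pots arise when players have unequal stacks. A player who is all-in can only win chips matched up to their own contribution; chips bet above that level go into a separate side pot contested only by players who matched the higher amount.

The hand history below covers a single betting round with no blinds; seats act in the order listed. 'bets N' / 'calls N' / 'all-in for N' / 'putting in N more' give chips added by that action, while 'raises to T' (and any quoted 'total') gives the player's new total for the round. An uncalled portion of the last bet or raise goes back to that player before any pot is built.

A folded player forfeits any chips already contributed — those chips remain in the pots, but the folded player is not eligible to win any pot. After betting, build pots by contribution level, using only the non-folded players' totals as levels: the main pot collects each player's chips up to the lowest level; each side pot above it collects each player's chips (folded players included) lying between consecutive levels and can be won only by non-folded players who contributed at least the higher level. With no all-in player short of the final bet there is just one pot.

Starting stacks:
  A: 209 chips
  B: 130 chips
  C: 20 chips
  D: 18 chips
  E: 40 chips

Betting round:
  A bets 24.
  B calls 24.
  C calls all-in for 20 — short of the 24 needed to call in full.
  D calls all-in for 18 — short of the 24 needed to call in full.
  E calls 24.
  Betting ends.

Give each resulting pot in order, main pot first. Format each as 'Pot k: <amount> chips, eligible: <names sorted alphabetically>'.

Pot 1: 90 chips, eligible: A, B, C, D, E
Pot 2: 8 chips, eligible: A, B, C, E
Pot 3: 12 chips, eligible: A, B, E

Derivation:
Contributions: A=24, B=24, C=20, D=18, E=24
Pot levels (distinct totals of non-folded players): 18, 20, 24
Layer 1-18: 18 each from A, B, C, D, E = 18*5 = 90 chips; eligible A, B, C, D, E
Layer 19-20: 2 each from A, B, C, E = 2*4 = 8 chips; eligible A, B, C, E
Layer 21-24: 4 each from A, B, E = 4*3 = 12 chips; eligible A, B, E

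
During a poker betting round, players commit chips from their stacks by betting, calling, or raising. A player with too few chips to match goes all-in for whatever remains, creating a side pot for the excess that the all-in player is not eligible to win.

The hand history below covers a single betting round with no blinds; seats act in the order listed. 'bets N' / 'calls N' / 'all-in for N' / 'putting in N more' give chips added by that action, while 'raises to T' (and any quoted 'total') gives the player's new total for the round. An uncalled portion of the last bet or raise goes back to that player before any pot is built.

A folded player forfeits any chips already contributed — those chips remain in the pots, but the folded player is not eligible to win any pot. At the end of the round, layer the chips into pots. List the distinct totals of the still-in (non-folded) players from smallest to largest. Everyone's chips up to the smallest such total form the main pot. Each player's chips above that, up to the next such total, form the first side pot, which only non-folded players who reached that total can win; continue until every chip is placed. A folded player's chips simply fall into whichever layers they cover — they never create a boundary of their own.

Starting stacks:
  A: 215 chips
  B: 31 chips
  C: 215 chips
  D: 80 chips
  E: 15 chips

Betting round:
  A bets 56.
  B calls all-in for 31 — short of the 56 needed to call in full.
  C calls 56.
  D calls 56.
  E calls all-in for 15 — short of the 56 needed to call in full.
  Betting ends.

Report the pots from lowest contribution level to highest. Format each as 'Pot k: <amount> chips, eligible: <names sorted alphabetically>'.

Contributions: A=56, B=31, C=56, D=56, E=15
Pot levels (distinct totals of non-folded players): 15, 31, 56
Layer 1-15: 15 each from A, B, C, D, E = 15*5 = 75 chips; eligible A, B, C, D, E
Layer 16-31: 16 each from A, B, C, D = 16*4 = 64 chips; eligible A, B, C, D
Layer 32-56: 25 each from A, C, D = 25*3 = 75 chips; eligible A, C, D

Pot 1: 75 chips, eligible: A, B, C, D, E
Pot 2: 64 chips, eligible: A, B, C, D
Pot 3: 75 chips, eligible: A, C, D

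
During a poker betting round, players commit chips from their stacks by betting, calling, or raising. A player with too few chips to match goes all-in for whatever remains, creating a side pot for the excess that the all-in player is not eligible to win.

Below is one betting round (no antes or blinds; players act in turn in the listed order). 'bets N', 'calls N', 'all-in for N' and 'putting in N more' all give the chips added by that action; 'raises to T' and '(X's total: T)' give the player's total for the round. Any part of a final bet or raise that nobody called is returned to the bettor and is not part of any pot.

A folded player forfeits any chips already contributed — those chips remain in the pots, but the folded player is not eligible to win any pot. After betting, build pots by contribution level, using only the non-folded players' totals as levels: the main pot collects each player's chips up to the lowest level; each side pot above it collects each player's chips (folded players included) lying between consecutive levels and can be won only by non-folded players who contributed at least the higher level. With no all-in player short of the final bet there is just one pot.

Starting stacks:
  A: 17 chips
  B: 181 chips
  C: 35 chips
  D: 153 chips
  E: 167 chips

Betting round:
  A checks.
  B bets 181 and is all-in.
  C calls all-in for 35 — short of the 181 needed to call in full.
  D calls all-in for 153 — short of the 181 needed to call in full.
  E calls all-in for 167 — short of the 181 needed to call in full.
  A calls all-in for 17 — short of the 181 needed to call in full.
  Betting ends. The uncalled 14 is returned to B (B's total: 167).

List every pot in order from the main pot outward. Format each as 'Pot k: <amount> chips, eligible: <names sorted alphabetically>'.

Pot 1: 85 chips, eligible: A, B, C, D, E
Pot 2: 72 chips, eligible: B, C, D, E
Pot 3: 354 chips, eligible: B, D, E
Pot 4: 28 chips, eligible: B, E

Derivation:
Contributions (after 14 returned to B): A=17, B=167, C=35, D=153, E=167
Pot levels (distinct totals of non-folded players): 17, 35, 153, 167
Layer 1-17: 17 each from A, B, C, D, E = 17*5 = 85 chips; eligible A, B, C, D, E
Layer 18-35: 18 each from B, C, D, E = 18*4 = 72 chips; eligible B, C, D, E
Layer 36-153: 118 each from B, D, E = 118*3 = 354 chips; eligible B, D, E
Layer 154-167: 14 each from B, E = 14*2 = 28 chips; eligible B, E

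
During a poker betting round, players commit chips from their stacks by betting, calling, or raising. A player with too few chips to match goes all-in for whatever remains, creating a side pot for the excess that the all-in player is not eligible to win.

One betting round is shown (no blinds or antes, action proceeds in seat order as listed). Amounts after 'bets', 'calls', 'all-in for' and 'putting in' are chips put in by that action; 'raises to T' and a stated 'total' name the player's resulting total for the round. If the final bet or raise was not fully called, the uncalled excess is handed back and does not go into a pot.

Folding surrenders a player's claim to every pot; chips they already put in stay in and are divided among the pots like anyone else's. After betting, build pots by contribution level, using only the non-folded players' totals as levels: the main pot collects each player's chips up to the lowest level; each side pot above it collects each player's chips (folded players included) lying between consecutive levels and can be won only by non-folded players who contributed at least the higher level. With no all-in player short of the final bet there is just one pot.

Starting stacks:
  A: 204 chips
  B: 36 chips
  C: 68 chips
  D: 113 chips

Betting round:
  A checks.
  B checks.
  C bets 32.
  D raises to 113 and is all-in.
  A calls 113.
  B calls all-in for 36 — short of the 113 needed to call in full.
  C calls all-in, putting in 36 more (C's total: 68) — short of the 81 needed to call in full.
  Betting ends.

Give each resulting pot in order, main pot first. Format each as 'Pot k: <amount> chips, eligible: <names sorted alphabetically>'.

Pot 1: 144 chips, eligible: A, B, C, D
Pot 2: 96 chips, eligible: A, C, D
Pot 3: 90 chips, eligible: A, D

Derivation:
Contributions: A=113, B=36, C=68, D=113
Pot levels (distinct totals of non-folded players): 36, 68, 113
Layer 1-36: 36 each from A, B, C, D = 36*4 = 144 chips; eligible A, B, C, D
Layer 37-68: 32 each from A, C, D = 32*3 = 96 chips; eligible A, C, D
Layer 69-113: 45 each from A, D = 45*2 = 90 chips; eligible A, D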